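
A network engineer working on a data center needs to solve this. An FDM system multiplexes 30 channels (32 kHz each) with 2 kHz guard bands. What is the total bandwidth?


Given: 30 channels, 32 kHz each, guard = 2 kHz
Channel bandwidth = 30 * 32 = 960 kHz
Guard bands = 29 gaps * 2 kHz = 58 kHz
Total = 960 + 58 = 1018 kHz

1018


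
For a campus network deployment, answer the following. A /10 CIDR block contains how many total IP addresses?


Given: CIDR prefix /10
Host bits = 32 - 10 = 22
Total addresses = 2^22 = 4194304

4194304


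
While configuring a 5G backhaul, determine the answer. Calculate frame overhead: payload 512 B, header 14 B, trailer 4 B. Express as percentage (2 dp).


Given: payload = 512 B, header = 14 B, trailer = 4 B
Overhead bytes = header + trailer = 14 + 4 = 18
Total frame = payload + overhead = 512 + 18 = 530
Overhead % = 18 / 530 * 100 = 3.3962% -> 3.40% (2 dp)

3.40


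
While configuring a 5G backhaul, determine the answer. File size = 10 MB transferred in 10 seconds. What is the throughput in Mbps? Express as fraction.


Given: file = 10 MB, time = 10 s
File in Mb = 10 * 8 = 80 Mb
Throughput = 80 / 10 Mbps
Throughput = 8 Mbps

8


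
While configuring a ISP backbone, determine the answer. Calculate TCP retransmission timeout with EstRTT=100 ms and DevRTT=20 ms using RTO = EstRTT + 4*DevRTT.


Given: EstRTT = 100 ms, DevRTT = 20 ms
Timeout = EstRTT + 4 * DevRTT
4 * DevRTT = 4 * 20 = 80
Timeout = 100 + 80 = 180 ms

180


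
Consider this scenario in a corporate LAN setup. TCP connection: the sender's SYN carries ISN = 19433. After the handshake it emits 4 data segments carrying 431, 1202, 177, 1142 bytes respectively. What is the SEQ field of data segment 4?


The SYN occupies sequence number ISN = 19433, so the first data byte is ISN + 1 = 19434.
SEQ of data segment i = (ISN + 1) + sum of payload sizes of segments 1..i-1.
Segment 1: SEQ = 19434, payload = 431 bytes
Segment 2: SEQ = 19865, payload = 1202 bytes
Segment 3: SEQ = 21067, payload = 177 bytes
Segment 4: SEQ = 21244, payload = 1142 bytes
SEQ of segment 4 = 19434 + 431 + 1202 + 177 = 21244

21244


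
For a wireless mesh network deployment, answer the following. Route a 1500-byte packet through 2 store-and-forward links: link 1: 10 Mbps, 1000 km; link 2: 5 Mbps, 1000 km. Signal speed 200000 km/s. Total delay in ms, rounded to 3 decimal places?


Packet = 1500 bytes = 12000 bits. Store-and-forward: sum (t_trans + t_prop) per link.
Link 1: t_trans = 12000/(10*10^6) s = 1.2000 ms; t_prop = 1000/200000 s = 5.0000 ms; subtotal = 6.2000 ms
Link 2: t_trans = 12000/(5*10^6) s = 2.4000 ms; t_prop = 1000/200000 s = 5.0000 ms; subtotal = 7.4000 ms
End-to-end = 6.2000 + 7.4000 = 13.6000 ms -> 13.600 ms (3 dp)

13.600


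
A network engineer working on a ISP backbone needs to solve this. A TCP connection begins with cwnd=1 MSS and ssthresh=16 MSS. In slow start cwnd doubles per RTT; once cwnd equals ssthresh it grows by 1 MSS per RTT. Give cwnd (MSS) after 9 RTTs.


RTT 0: cwnd = 1 MSS (initial)
RTT 1: cwnd = 2 MSS (slow start, doubled)
RTT 2: cwnd = 4 MSS (slow start, doubled)
RTT 3: cwnd = 8 MSS (slow start, doubled)
RTT 4: cwnd = 16 MSS (slow start, doubled)
RTT 5: cwnd = 17 MSS (congestion avoidance, +1)
RTT 6: cwnd = 18 MSS (congestion avoidance, +1)
RTT 7: cwnd = 19 MSS (congestion avoidance, +1)
RTT 8: cwnd = 20 MSS (congestion avoidance, +1)
RTT 9: cwnd = 21 MSS (congestion avoidance, +1)

21


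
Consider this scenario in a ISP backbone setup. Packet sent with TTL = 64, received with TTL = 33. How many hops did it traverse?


Given: initial TTL = 64, received TTL = 33
Hops = initial TTL - received TTL
Hops = 64 - 33 = 31

31


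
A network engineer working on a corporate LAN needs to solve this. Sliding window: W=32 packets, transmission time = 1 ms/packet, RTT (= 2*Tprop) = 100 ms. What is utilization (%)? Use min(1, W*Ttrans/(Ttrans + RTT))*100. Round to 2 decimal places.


Given: W = 32, Ttrans = 1 ms, RTT = 100 ms (= 2 * Tprop, Tprop = 50 ms)
Cycle time = Ttrans + RTT = 1 + 100 = 101 ms (first packet sent until its ACK returns)
W * Ttrans = 32 * 1 = 32 ms of sending per cycle
W * Ttrans / (Ttrans + RTT) = 32 / 101 = 0.316832
U = min(1, 0.316832) = 0.316832
U% = 31.68%

31.68


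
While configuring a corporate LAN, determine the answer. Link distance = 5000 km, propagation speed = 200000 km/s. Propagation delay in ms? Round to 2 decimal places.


Given: distance = 5000 km, speed = 200000 km/s
Delay = distance / speed = 5000 / 200000 seconds
Delay in ms = 5000 * 1000 / 200000
Delay = 25.0000 ms
Rounded to 2 dp = 25.00 ms

25.00


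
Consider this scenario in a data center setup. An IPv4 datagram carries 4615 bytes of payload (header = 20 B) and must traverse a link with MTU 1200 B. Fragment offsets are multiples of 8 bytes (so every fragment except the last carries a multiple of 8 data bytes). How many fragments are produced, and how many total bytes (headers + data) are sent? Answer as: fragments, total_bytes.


Max data per non-final fragment = floor((MTU - header)/8)*8 = floor((1200 - 20)/8)*8 = floor(1180/8)*8 = 1176 B
Final fragment needs no 8-byte alignment: it can carry up to MTU - header = 1180 B
Non-final fragments needed = ceil((payload - 1180) / 1176) = ceil(3435/1176) = ceil(2.9209) = 3
Number of fragments = 3 + 1 = 4
Fragment sizes (data): 3 * 1176 B + 1087 B (last, 1087 <= 1180 OK)
Total bytes sent = payload + n_frags * header = 4615 + 4*20 = 4615 + 80 = 4695 B

4, 4695


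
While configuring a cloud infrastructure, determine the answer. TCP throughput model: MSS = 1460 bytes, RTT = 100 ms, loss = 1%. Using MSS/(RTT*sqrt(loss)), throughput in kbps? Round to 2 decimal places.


Given: MSS = 1460 bytes, RTT = 100 ms, loss = 1%
RTT in seconds = 100 / 1000 = 0.1
Loss rate = 1% = 0.01
sqrt(loss) = sqrt(0.01) = 0.1
Throughput (bytes/s) = 1460 / (0.1 * 0.1) = 146000.0000
Throughput (kbps) = 146000.0000 * 8 / 1000 = 1168.000000 -> 1168.00 kbps (2 dp)

1168.00


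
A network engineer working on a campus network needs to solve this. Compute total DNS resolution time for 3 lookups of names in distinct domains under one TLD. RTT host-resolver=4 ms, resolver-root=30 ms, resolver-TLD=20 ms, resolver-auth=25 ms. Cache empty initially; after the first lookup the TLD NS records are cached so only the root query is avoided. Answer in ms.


Lookup 1 (cold cache): local + root + TLD + auth = 4 + 30 + 20 + 25 = 79 ms
Lookups 2..3 (TLD NS cached -> skip root; new domain -> still ask TLD and auth): local + TLD + auth = 4 + 20 + 25 = 49 ms each
Remaining 2 lookups: 2 * 49 = 98 ms
Total = 79 + 98 = 177 ms

177


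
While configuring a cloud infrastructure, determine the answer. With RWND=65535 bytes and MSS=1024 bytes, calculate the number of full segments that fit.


Given: RWND = 65535 bytes, MSS = 1024 bytes
Full segments = floor(RWND / MSS)
Full segments = floor(65535 / 1024)
Full segments = floor(63.999) = 63

63


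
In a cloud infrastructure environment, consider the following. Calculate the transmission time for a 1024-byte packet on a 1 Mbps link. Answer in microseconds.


Given: packet = 1024 bytes, bandwidth = 1 Mbps
Packet in bits = 1024 * 8 = 8192 bits
Bandwidth = 1 * 10^6 = 1000000 bps
Time = 8192 / 1000000 seconds
Time in us = 8192 * 10^6 / 1000000 = 8192

8192


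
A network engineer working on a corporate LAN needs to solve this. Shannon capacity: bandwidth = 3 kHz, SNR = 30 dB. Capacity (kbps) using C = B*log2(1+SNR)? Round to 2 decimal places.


Given: B = 3 kHz, SNR = 30 dB
SNR linear = 10^(30/10) = 1000
1 + SNR = 1001
log2(1001) = 9.9672262588
C = 3 * 1000 * 9.9672262588 = 29901.6788 bps
C = 29.901679 kbps -> 29.90 kbps (2 dp)

29.90


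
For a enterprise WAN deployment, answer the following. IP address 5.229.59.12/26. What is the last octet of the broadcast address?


Given: IP = 5.229.59.12, prefix = /26
Host bits = 32 - 26 = 6
Network last octet = 12 AND mask = 0
Host part size = 2^6 - 1 = 63
Broadcast last octet = 0 OR 63 = 63

63


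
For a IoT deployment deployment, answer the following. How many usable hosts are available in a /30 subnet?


Given: subnet mask /30
Host bits = 32 - 30 = 2
Total addresses = 2^2 = 4
Usable hosts = 4 - 2 (network + broadcast) = 2

2


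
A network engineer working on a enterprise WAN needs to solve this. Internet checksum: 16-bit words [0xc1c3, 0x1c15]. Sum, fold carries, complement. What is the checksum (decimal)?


Given words: [0xc1c3, 0x1c15]
Step 1: Sum all words
Raw sum = 49603 + 7189 = 56792
One's complement = ~56792 & 0xFFFF = 8743

8743


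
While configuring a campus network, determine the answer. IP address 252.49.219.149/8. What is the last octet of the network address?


Given: IP = 252.49.219.149, prefix = /8
Subnet mask = 255.0.0.0
Last octet of IP: 149
Last octet of mask: 0
Network last octet = 149 AND 0 = 0

0


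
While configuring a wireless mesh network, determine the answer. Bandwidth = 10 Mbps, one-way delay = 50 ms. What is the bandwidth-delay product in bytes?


Given: bandwidth = 10 Mbps, delay = 50 ms
BDP in bits = 10 * 10^6 * 50 / 1000
BDP in bits = 500000
BDP in bytes = 500000 / 8 = 62500

62500


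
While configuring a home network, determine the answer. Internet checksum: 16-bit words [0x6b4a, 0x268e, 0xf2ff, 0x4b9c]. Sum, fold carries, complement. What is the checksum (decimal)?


Given words: [0x6b4a, 0x268e, 0xf2ff, 0x4b9c]
Step 1: Sum all words
Raw sum = 27466 + 9870 + 62207 + 19356 = 118899
Step 2: Fold carry: (53363 + 1) = 53364
One's complement = ~53364 & 0xFFFF = 12171

12171


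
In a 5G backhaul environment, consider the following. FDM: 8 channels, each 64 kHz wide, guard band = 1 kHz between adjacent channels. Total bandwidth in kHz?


Given: 8 channels, 64 kHz each, guard = 1 kHz
Channel bandwidth = 8 * 64 = 512 kHz
Guard bands = 7 gaps * 1 kHz = 7 kHz
Total = 512 + 7 = 519 kHz

519


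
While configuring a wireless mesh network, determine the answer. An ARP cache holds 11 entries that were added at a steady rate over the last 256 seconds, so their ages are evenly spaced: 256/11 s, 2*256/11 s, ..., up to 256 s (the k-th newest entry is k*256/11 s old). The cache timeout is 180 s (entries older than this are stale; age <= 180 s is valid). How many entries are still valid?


Ages are k * 256/11 s for k = 1..11 (spacing = 23.2727 s).
Entry k is valid iff k * 256/11 <= 180 iff k <= 11 * 180 / 256 = 7.7344
n_valid = floor(7.7344) = 7
(n_stale = 11 - 7 = 4)

7


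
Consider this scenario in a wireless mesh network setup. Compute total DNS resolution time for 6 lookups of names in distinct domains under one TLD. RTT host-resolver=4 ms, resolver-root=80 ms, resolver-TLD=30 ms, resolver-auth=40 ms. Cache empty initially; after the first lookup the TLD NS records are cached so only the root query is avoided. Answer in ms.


Lookup 1 (cold cache): local + root + TLD + auth = 4 + 80 + 30 + 40 = 154 ms
Lookups 2..6 (TLD NS cached -> skip root; new domain -> still ask TLD and auth): local + TLD + auth = 4 + 30 + 40 = 74 ms each
Remaining 5 lookups: 5 * 74 = 370 ms
Total = 154 + 370 = 524 ms

524


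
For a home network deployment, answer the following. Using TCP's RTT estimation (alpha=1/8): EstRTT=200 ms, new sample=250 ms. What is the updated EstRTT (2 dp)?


Given: EstRTT = 200 ms, SampleRTT = 250 ms, alpha = 1/8
New EstRTT = (1 - alpha) * EstRTT + alpha * SampleRTT
(7/8) * 200 = 175
(1/8) * 250 = 31.25
New EstRTT = 175 + 31.25 = 206.25 ms -> 206.25 ms (2 dp)

206.25


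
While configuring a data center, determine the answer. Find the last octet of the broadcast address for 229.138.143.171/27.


Given: IP = 229.138.143.171, prefix = /27
Host bits = 32 - 27 = 5
Network last octet = 171 AND mask = 160
Host part size = 2^5 - 1 = 31
Broadcast last octet = 160 OR 31 = 191

191


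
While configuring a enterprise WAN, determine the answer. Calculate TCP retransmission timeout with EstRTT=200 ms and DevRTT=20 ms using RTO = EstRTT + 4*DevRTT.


Given: EstRTT = 200 ms, DevRTT = 20 ms
Timeout = EstRTT + 4 * DevRTT
4 * DevRTT = 4 * 20 = 80
Timeout = 200 + 80 = 280 ms

280


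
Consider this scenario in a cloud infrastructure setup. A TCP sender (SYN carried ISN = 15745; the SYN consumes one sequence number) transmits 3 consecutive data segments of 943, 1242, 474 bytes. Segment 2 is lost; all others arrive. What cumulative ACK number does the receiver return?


SYN uses sequence number 15745; first data byte = ISN + 1 = 15746.
Segment 1: SEQ = 15746, len = 943 B, covers [15746, 16688]
Segment 2: SEQ = 16689, len = 1242 B, covers [16689, 17930] [LOST]
Segment 3: SEQ = 17931, len = 474 B, covers [17931, 18404]
In-order data received: bytes [15746, 16688] (segments 1..1).
Segment 2 missing -> gap begins at byte 16689; later segments buffered out of order.
Cumulative ACK = next expected in-order byte = 15746 + 943 = 16689

16689


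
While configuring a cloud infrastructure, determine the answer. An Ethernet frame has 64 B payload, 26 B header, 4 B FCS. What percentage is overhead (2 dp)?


Given: payload = 64 B, header = 26 B, trailer = 4 B
Overhead bytes = header + trailer = 26 + 4 = 30
Total frame = payload + overhead = 64 + 30 = 94
Overhead % = 30 / 94 * 100 = 31.9149% -> 31.91% (2 dp)

31.91


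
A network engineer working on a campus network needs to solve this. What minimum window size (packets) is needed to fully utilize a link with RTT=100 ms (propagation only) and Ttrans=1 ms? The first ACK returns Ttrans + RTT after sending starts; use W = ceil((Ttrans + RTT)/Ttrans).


Given: Ttrans = 1 ms, RTT = 100 ms (= 2 * Tprop, Tprop = 50 ms)
Time until first ACK returns = Ttrans + RTT = 1 + 100 = 101 ms
Need W * Ttrans >= Ttrans + RTT  ->  W >= (Ttrans + RTT) / Ttrans
(Ttrans + RTT) / Ttrans = 101 / 1 = 101
W_min = ceil(101) = 101

101


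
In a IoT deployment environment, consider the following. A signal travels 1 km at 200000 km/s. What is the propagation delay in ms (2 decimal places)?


Given: distance = 1 km, speed = 200000 km/s
Delay = distance / speed = 1 / 200000 seconds
Delay in ms = 1 * 1000 / 200000
Delay = 0.0050 ms
Rounded to 2 dp = 0.01 ms

0.01


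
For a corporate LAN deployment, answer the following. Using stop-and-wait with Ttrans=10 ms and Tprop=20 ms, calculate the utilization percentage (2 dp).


Given: Ttrans = 10 ms, Tprop = 20 ms
RTT = 2 * Tprop = 2 * 20 = 40 ms
U = Ttrans / (Ttrans + RTT)
U = 10 / (10 + 40)
U = 10 / 50 = 0.2
U% = 20.00%

20.00


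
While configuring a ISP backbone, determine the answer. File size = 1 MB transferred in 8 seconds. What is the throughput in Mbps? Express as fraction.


Given: file = 1 MB, time = 8 s
File in Mb = 1 * 8 = 8 Mb
Throughput = 8 / 8 Mbps
Throughput = 1 Mbps

1


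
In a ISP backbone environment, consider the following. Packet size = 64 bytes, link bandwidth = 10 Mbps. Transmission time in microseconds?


Given: packet = 64 bytes, bandwidth = 10 Mbps
Packet in bits = 64 * 8 = 512 bits
Bandwidth = 10 * 10^6 = 10000000 bps
Time = 512 / 10000000 seconds
Time in us = 512 * 10^6 / 10000000 = 51.2

51.2


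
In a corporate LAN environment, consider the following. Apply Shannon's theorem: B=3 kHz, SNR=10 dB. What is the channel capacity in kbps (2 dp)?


Given: B = 3 kHz, SNR = 10 dB
SNR linear = 10^(10/10) = 10
1 + SNR = 11
log2(11) = 3.4594316186
C = 3 * 1000 * 3.4594316186 = 10378.2949 bps
C = 10.378295 kbps -> 10.38 kbps (2 dp)

10.38


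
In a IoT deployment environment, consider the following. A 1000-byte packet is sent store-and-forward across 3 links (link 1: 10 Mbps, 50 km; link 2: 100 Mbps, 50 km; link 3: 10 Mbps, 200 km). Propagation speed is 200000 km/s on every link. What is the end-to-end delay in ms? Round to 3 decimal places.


Packet = 1000 bytes = 8000 bits. Store-and-forward: sum (t_trans + t_prop) per link.
Link 1: t_trans = 8000/(10*10^6) s = 0.8000 ms; t_prop = 50/200000 s = 0.2500 ms; subtotal = 1.0500 ms
Link 2: t_trans = 8000/(100*10^6) s = 0.0800 ms; t_prop = 50/200000 s = 0.2500 ms; subtotal = 0.3300 ms
Link 3: t_trans = 8000/(10*10^6) s = 0.8000 ms; t_prop = 200/200000 s = 1.0000 ms; subtotal = 1.8000 ms
End-to-end = 1.0500 + 0.3300 + 1.8000 = 3.1800 ms -> 3.180 ms (3 dp)

3.180


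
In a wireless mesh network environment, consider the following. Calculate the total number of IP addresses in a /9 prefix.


Given: CIDR prefix /9
Host bits = 32 - 9 = 23
Total addresses = 2^23 = 8388608

8388608


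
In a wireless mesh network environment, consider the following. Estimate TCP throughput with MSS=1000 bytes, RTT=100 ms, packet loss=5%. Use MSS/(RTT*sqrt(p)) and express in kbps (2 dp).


Given: MSS = 1000 bytes, RTT = 100 ms, loss = 5%
RTT in seconds = 100 / 1000 = 0.1
Loss rate = 5% = 0.05
sqrt(loss) = sqrt(0.05) = 0.223606797750
Throughput (bytes/s) = 1000 / (0.1 * 0.223606797750) = 44721.3595
Throughput (kbps) = 44721.3595 * 8 / 1000 = 357.770876 -> 357.77 kbps (2 dp)

357.77


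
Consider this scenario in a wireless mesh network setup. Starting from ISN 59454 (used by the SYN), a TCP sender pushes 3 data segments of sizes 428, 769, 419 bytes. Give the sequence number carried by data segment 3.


The SYN occupies sequence number ISN = 59454, so the first data byte is ISN + 1 = 59455.
SEQ of data segment i = (ISN + 1) + sum of payload sizes of segments 1..i-1.
Segment 1: SEQ = 59455, payload = 428 bytes
Segment 2: SEQ = 59883, payload = 769 bytes
Segment 3: SEQ = 60652, payload = 419 bytes
SEQ of segment 3 = 59455 + 428 + 769 = 60652

60652


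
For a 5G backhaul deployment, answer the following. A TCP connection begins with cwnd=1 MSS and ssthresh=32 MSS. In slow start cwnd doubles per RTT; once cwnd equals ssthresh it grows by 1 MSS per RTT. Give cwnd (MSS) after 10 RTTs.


RTT 0: cwnd = 1 MSS (initial)
RTT 1: cwnd = 2 MSS (slow start, doubled)
RTT 2: cwnd = 4 MSS (slow start, doubled)
RTT 3: cwnd = 8 MSS (slow start, doubled)
RTT 4: cwnd = 16 MSS (slow start, doubled)
RTT 5: cwnd = 32 MSS (slow start, doubled)
RTT 6: cwnd = 33 MSS (congestion avoidance, +1)
RTT 7: cwnd = 34 MSS (congestion avoidance, +1)
RTT 8: cwnd = 35 MSS (congestion avoidance, +1)
RTT 9: cwnd = 36 MSS (congestion avoidance, +1)
RTT 10: cwnd = 37 MSS (congestion avoidance, +1)

37


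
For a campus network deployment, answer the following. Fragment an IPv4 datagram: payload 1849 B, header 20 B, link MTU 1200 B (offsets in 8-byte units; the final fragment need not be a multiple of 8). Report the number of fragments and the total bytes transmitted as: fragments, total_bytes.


Max data per non-final fragment = floor((MTU - header)/8)*8 = floor((1200 - 20)/8)*8 = floor(1180/8)*8 = 1176 B
Final fragment needs no 8-byte alignment: it can carry up to MTU - header = 1180 B
Non-final fragments needed = ceil((payload - 1180) / 1176) = ceil(669/1176) = ceil(0.5689) = 1
Number of fragments = 1 + 1 = 2
Fragment sizes (data): 1 * 1176 B + 673 B (last, 673 <= 1180 OK)
Total bytes sent = payload + n_frags * header = 1849 + 2*20 = 1849 + 40 = 1889 B

2, 1889


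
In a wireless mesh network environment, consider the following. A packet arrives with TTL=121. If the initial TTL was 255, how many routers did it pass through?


Given: initial TTL = 255, received TTL = 121
Hops = initial TTL - received TTL
Hops = 255 - 121 = 134

134


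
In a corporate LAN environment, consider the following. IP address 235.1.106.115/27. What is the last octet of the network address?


Given: IP = 235.1.106.115, prefix = /27
Subnet mask = 255.255.255.224
Last octet of IP: 115
Last octet of mask: 224
Network last octet = 115 AND 224 = 96

96


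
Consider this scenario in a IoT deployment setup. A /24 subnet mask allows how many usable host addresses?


Given: subnet mask /24
Host bits = 32 - 24 = 8
Total addresses = 2^8 = 256
Usable hosts = 256 - 2 (network + broadcast) = 254

254


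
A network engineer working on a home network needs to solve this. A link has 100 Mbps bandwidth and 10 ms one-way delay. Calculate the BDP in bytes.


Given: bandwidth = 100 Mbps, delay = 10 ms
BDP in bits = 100 * 10^6 * 10 / 1000
BDP in bits = 1000000
BDP in bytes = 1000000 / 8 = 125000

125000


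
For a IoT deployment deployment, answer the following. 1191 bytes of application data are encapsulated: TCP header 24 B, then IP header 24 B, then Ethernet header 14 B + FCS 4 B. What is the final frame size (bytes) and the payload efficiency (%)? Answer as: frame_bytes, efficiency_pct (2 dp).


TCP segment = 1191 + 24 = 1215 B
IP packet = 1215 + 24 = 1239 B
Ethernet frame = 1239 + 14 + 4 = 1257 B
Efficiency = app / frame = 1191 / 1257 = 0.947494 = 94.7494% -> 94.75% (2 dp)

1257, 94.75


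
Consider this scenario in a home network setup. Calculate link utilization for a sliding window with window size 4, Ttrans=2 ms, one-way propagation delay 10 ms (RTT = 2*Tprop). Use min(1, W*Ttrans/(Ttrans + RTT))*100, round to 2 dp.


Given: W = 4, Ttrans = 2 ms, RTT = 20 ms (= 2 * Tprop, Tprop = 10 ms)
Cycle time = Ttrans + RTT = 2 + 20 = 22 ms (first packet sent until its ACK returns)
W * Ttrans = 4 * 2 = 8 ms of sending per cycle
W * Ttrans / (Ttrans + RTT) = 8 / 22 = 0.363636
U = min(1, 0.363636) = 0.363636
U% = 36.36%

36.36


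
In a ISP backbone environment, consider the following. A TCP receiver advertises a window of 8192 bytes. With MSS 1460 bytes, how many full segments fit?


Given: RWND = 8192 bytes, MSS = 1460 bytes
Full segments = floor(RWND / MSS)
Full segments = floor(8192 / 1460)
Full segments = floor(5.611) = 5

5


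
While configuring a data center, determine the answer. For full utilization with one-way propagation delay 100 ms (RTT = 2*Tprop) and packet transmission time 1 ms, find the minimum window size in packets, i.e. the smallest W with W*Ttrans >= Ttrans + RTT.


Given: Ttrans = 1 ms, RTT = 200 ms (= 2 * Tprop, Tprop = 100 ms)
Time until first ACK returns = Ttrans + RTT = 1 + 200 = 201 ms
Need W * Ttrans >= Ttrans + RTT  ->  W >= (Ttrans + RTT) / Ttrans
(Ttrans + RTT) / Ttrans = 201 / 1 = 201
W_min = ceil(201) = 201

201


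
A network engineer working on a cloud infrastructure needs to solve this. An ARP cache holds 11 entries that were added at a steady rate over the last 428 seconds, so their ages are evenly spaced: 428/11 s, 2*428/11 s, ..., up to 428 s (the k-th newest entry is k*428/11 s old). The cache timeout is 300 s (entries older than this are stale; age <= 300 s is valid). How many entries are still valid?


Ages are k * 428/11 s for k = 1..11 (spacing = 38.9091 s).
Entry k is valid iff k * 428/11 <= 300 iff k <= 11 * 300 / 428 = 7.7103
n_valid = floor(7.7103) = 7
(n_stale = 11 - 7 = 4)

7


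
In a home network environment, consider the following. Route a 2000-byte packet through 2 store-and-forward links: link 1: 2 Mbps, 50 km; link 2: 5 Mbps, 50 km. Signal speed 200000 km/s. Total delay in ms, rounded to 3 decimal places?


Packet = 2000 bytes = 16000 bits. Store-and-forward: sum (t_trans + t_prop) per link.
Link 1: t_trans = 16000/(2*10^6) s = 8.0000 ms; t_prop = 50/200000 s = 0.2500 ms; subtotal = 8.2500 ms
Link 2: t_trans = 16000/(5*10^6) s = 3.2000 ms; t_prop = 50/200000 s = 0.2500 ms; subtotal = 3.4500 ms
End-to-end = 8.2500 + 3.4500 = 11.7000 ms -> 11.700 ms (3 dp)

11.700


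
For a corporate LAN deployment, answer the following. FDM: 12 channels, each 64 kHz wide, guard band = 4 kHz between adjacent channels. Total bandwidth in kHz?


Given: 12 channels, 64 kHz each, guard = 4 kHz
Channel bandwidth = 12 * 64 = 768 kHz
Guard bands = 11 gaps * 4 kHz = 44 kHz
Total = 768 + 44 = 812 kHz

812


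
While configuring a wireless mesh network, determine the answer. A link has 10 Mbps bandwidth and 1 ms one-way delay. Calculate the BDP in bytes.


Given: bandwidth = 10 Mbps, delay = 1 ms
BDP in bits = 10 * 10^6 * 1 / 1000
BDP in bits = 10000
BDP in bytes = 10000 / 8 = 1250

1250


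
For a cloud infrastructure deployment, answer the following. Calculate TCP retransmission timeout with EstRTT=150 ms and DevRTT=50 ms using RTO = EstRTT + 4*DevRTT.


Given: EstRTT = 150 ms, DevRTT = 50 ms
Timeout = EstRTT + 4 * DevRTT
4 * DevRTT = 4 * 50 = 200
Timeout = 150 + 200 = 350 ms

350


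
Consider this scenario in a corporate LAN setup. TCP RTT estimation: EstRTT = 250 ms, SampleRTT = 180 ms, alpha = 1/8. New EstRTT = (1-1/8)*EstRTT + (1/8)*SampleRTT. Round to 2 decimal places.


Given: EstRTT = 250 ms, SampleRTT = 180 ms, alpha = 1/8
New EstRTT = (1 - alpha) * EstRTT + alpha * SampleRTT
(7/8) * 250 = 218.75
(1/8) * 180 = 22.5
New EstRTT = 218.75 + 22.5 = 241.25 ms -> 241.25 ms (2 dp)

241.25


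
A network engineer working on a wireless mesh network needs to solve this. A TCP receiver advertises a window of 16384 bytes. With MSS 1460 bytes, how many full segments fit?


Given: RWND = 16384 bytes, MSS = 1460 bytes
Full segments = floor(RWND / MSS)
Full segments = floor(16384 / 1460)
Full segments = floor(11.2219) = 11

11


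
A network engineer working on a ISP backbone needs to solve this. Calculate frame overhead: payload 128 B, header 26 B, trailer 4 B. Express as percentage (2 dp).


Given: payload = 128 B, header = 26 B, trailer = 4 B
Overhead bytes = header + trailer = 26 + 4 = 30
Total frame = payload + overhead = 128 + 30 = 158
Overhead % = 30 / 158 * 100 = 18.9873% -> 18.99% (2 dp)

18.99


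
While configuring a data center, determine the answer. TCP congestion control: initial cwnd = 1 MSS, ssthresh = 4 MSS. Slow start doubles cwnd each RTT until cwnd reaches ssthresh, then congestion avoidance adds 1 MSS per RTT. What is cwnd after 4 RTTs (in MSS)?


RTT 0: cwnd = 1 MSS (initial)
RTT 1: cwnd = 2 MSS (slow start, doubled)
RTT 2: cwnd = 4 MSS (slow start, doubled)
RTT 3: cwnd = 5 MSS (congestion avoidance, +1)
RTT 4: cwnd = 6 MSS (congestion avoidance, +1)

6


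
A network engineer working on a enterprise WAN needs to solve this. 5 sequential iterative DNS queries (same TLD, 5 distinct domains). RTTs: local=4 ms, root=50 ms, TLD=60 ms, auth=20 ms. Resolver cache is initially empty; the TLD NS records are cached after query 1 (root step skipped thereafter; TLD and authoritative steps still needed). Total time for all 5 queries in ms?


Lookup 1 (cold cache): local + root + TLD + auth = 4 + 50 + 60 + 20 = 134 ms
Lookups 2..5 (TLD NS cached -> skip root; new domain -> still ask TLD and auth): local + TLD + auth = 4 + 60 + 20 = 84 ms each
Remaining 4 lookups: 4 * 84 = 336 ms
Total = 134 + 336 = 470 ms

470


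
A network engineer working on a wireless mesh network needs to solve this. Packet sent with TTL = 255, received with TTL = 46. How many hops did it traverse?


Given: initial TTL = 255, received TTL = 46
Hops = initial TTL - received TTL
Hops = 255 - 46 = 209

209


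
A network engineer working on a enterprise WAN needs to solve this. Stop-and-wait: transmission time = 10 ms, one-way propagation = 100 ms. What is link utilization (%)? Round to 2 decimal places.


Given: Ttrans = 10 ms, Tprop = 100 ms
RTT = 2 * Tprop = 2 * 100 = 200 ms
U = Ttrans / (Ttrans + RTT)
U = 10 / (10 + 200)
U = 10 / 210 = 0.047619
U% = 4.76%

4.76


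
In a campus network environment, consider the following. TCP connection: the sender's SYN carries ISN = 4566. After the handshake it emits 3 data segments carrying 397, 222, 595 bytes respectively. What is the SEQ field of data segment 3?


The SYN occupies sequence number ISN = 4566, so the first data byte is ISN + 1 = 4567.
SEQ of data segment i = (ISN + 1) + sum of payload sizes of segments 1..i-1.
Segment 1: SEQ = 4567, payload = 397 bytes
Segment 2: SEQ = 4964, payload = 222 bytes
Segment 3: SEQ = 5186, payload = 595 bytes
SEQ of segment 3 = 4567 + 397 + 222 = 5186

5186


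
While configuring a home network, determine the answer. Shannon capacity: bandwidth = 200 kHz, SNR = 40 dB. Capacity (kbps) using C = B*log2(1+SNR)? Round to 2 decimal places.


Given: B = 200 kHz, SNR = 40 dB
SNR linear = 10^(40/10) = 10000
1 + SNR = 10001
log2(10001) = 13.2878566418
C = 200 * 1000 * 13.2878566418 = 2657571.3284 bps
C = 2657.571328 kbps -> 2657.57 kbps (2 dp)

2657.57


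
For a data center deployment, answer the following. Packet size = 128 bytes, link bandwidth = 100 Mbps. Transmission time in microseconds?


Given: packet = 128 bytes, bandwidth = 100 Mbps
Packet in bits = 128 * 8 = 1024 bits
Bandwidth = 100 * 10^6 = 100000000 bps
Time = 1024 / 100000000 seconds
Time in us = 1024 * 10^6 / 100000000 = 10.24

10.24


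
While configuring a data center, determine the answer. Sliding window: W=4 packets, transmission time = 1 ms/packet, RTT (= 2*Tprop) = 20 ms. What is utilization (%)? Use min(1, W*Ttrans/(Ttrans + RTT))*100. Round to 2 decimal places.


Given: W = 4, Ttrans = 1 ms, RTT = 20 ms (= 2 * Tprop, Tprop = 10 ms)
Cycle time = Ttrans + RTT = 1 + 20 = 21 ms (first packet sent until its ACK returns)
W * Ttrans = 4 * 1 = 4 ms of sending per cycle
W * Ttrans / (Ttrans + RTT) = 4 / 21 = 0.190476
U = min(1, 0.190476) = 0.190476
U% = 19.05%

19.05


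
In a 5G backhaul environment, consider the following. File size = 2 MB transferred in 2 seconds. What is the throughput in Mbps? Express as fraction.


Given: file = 2 MB, time = 2 s
File in Mb = 2 * 8 = 16 Mb
Throughput = 16 / 2 Mbps
Throughput = 8 Mbps

8


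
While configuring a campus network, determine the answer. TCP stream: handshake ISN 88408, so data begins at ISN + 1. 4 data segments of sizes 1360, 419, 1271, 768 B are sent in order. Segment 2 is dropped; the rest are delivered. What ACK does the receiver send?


SYN uses sequence number 88408; first data byte = ISN + 1 = 88409.
Segment 1: SEQ = 88409, len = 1360 B, covers [88409, 89768]
Segment 2: SEQ = 89769, len = 419 B, covers [89769, 90187] [LOST]
Segment 3: SEQ = 90188, len = 1271 B, covers [90188, 91458]
Segment 4: SEQ = 91459, len = 768 B, covers [91459, 92226]
In-order data received: bytes [88409, 89768] (segments 1..1).
Segment 2 missing -> gap begins at byte 89769; later segments buffered out of order.
Cumulative ACK = next expected in-order byte = 88409 + 1360 = 89769

89769


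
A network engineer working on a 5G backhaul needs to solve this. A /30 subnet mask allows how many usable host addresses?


Given: subnet mask /30
Host bits = 32 - 30 = 2
Total addresses = 2^2 = 4
Usable hosts = 4 - 2 (network + broadcast) = 2

2


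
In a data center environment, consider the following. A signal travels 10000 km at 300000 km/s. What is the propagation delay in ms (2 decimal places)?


Given: distance = 10000 km, speed = 300000 km/s
Delay = distance / speed = 10000 / 300000 seconds
Delay in ms = 10000 * 1000 / 300000
Delay = 33.3333 ms
Rounded to 2 dp = 33.33 ms

33.33


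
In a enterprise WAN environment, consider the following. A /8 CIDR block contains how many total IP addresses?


Given: CIDR prefix /8
Host bits = 32 - 8 = 24
Total addresses = 2^24 = 16777216

16777216


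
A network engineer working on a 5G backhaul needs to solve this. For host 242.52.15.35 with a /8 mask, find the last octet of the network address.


Given: IP = 242.52.15.35, prefix = /8
Subnet mask = 255.0.0.0
Last octet of IP: 35
Last octet of mask: 0
Network last octet = 35 AND 0 = 0

0


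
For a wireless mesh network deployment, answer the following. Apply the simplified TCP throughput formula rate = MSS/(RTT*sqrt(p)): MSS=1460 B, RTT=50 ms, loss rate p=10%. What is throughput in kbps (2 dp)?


Given: MSS = 1460 bytes, RTT = 50 ms, loss = 10%
RTT in seconds = 50 / 1000 = 0.05
Loss rate = 10% = 0.1
sqrt(loss) = sqrt(0.1) = 0.316227766017
Throughput (bytes/s) = 1460 / (0.05 * 0.316227766017) = 92338.5077
Throughput (kbps) = 92338.5077 * 8 / 1000 = 738.708061 -> 738.71 kbps (2 dp)

738.71


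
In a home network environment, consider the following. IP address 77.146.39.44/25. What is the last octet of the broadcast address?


Given: IP = 77.146.39.44, prefix = /25
Host bits = 32 - 25 = 7
Network last octet = 44 AND mask = 0
Host part size = 2^7 - 1 = 127
Broadcast last octet = 0 OR 127 = 127

127


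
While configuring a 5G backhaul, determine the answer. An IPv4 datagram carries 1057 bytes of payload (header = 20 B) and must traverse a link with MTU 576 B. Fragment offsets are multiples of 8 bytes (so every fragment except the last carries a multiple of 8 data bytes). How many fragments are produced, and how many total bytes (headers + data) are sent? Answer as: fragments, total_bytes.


Max data per non-final fragment = floor((MTU - header)/8)*8 = floor((576 - 20)/8)*8 = floor(556/8)*8 = 552 B
Final fragment needs no 8-byte alignment: it can carry up to MTU - header = 556 B
Non-final fragments needed = ceil((payload - 556) / 552) = ceil(501/552) = ceil(0.9076) = 1
Number of fragments = 1 + 1 = 2
Fragment sizes (data): 1 * 552 B + 505 B (last, 505 <= 556 OK)
Total bytes sent = payload + n_frags * header = 1057 + 2*20 = 1057 + 40 = 1097 B

2, 1097


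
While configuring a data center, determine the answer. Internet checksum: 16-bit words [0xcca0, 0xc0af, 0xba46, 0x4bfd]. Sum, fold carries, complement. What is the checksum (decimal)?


Given words: [0xcca0, 0xc0af, 0xba46, 0x4bfd]
Step 1: Sum all words
Raw sum = 52384 + 49327 + 47686 + 19453 = 168850
Step 2: Fold carry: (37778 + 2) = 37780
One's complement = ~37780 & 0xFFFF = 27755

27755


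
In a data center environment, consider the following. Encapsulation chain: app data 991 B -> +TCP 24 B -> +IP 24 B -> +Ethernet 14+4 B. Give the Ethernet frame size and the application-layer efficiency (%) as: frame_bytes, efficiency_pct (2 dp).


TCP segment = 991 + 24 = 1015 B
IP packet = 1015 + 24 = 1039 B
Ethernet frame = 1039 + 14 + 4 = 1057 B
Efficiency = app / frame = 991 / 1057 = 0.937559 = 93.7559% -> 93.76% (2 dp)

1057, 93.76


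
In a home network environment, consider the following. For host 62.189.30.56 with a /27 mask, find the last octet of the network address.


Given: IP = 62.189.30.56, prefix = /27
Subnet mask = 255.255.255.224
Last octet of IP: 56
Last octet of mask: 224
Network last octet = 56 AND 224 = 32

32


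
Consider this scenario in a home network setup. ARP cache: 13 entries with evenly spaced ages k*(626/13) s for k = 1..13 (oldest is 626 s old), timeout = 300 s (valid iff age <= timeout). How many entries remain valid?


Ages are k * 626/13 s for k = 1..13 (spacing = 48.1538 s).
Entry k is valid iff k * 626/13 <= 300 iff k <= 13 * 300 / 626 = 6.2300
n_valid = floor(6.2300) = 6
(n_stale = 13 - 6 = 7)

6


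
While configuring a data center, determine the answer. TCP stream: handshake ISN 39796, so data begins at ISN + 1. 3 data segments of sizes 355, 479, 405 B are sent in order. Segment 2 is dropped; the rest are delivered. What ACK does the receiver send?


SYN uses sequence number 39796; first data byte = ISN + 1 = 39797.
Segment 1: SEQ = 39797, len = 355 B, covers [39797, 40151]
Segment 2: SEQ = 40152, len = 479 B, covers [40152, 40630] [LOST]
Segment 3: SEQ = 40631, len = 405 B, covers [40631, 41035]
In-order data received: bytes [39797, 40151] (segments 1..1).
Segment 2 missing -> gap begins at byte 40152; later segments buffered out of order.
Cumulative ACK = next expected in-order byte = 39797 + 355 = 40152

40152


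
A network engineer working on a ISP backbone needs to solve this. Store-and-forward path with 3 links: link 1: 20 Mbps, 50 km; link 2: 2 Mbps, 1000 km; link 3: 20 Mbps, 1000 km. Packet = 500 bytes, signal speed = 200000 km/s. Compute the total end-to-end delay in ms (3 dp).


Packet = 500 bytes = 4000 bits. Store-and-forward: sum (t_trans + t_prop) per link.
Link 1: t_trans = 4000/(20*10^6) s = 0.2000 ms; t_prop = 50/200000 s = 0.2500 ms; subtotal = 0.4500 ms
Link 2: t_trans = 4000/(2*10^6) s = 2.0000 ms; t_prop = 1000/200000 s = 5.0000 ms; subtotal = 7.0000 ms
Link 3: t_trans = 4000/(20*10^6) s = 0.2000 ms; t_prop = 1000/200000 s = 5.0000 ms; subtotal = 5.2000 ms
End-to-end = 0.4500 + 7.0000 + 5.2000 = 12.6500 ms -> 12.650 ms (3 dp)

12.650


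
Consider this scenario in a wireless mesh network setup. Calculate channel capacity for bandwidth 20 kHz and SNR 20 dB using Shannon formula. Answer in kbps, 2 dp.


Given: B = 20 kHz, SNR = 20 dB
SNR linear = 10^(20/10) = 100
1 + SNR = 101
log2(101) = 6.6582114828
C = 20 * 1000 * 6.6582114828 = 133164.2297 bps
C = 133.164230 kbps -> 133.16 kbps (2 dp)

133.16


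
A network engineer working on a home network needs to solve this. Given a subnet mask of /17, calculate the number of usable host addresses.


Given: subnet mask /17
Host bits = 32 - 17 = 15
Total addresses = 2^15 = 32768
Usable hosts = 32768 - 2 (network + broadcast) = 32766

32766


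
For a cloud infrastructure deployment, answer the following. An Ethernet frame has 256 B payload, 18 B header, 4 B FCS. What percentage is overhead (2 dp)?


Given: payload = 256 B, header = 18 B, trailer = 4 B
Overhead bytes = header + trailer = 18 + 4 = 22
Total frame = payload + overhead = 256 + 22 = 278
Overhead % = 22 / 278 * 100 = 7.9137% -> 7.91% (2 dp)

7.91


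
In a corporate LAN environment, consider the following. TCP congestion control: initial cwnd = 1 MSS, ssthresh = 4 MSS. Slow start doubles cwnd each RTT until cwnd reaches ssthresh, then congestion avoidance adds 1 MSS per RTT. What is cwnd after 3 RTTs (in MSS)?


RTT 0: cwnd = 1 MSS (initial)
RTT 1: cwnd = 2 MSS (slow start, doubled)
RTT 2: cwnd = 4 MSS (slow start, doubled)
RTT 3: cwnd = 5 MSS (congestion avoidance, +1)

5


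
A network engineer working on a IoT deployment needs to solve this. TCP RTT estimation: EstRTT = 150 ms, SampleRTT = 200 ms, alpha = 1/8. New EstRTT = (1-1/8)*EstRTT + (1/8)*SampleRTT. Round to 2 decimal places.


Given: EstRTT = 150 ms, SampleRTT = 200 ms, alpha = 1/8
New EstRTT = (1 - alpha) * EstRTT + alpha * SampleRTT
(7/8) * 150 = 131.25
(1/8) * 200 = 25
New EstRTT = 131.25 + 25 = 156.25 ms -> 156.25 ms (2 dp)

156.25


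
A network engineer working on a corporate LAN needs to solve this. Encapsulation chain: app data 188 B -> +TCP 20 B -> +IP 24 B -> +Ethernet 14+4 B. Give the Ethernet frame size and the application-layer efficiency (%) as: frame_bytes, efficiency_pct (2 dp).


TCP segment = 188 + 20 = 208 B
IP packet = 208 + 24 = 232 B
Ethernet frame = 232 + 14 + 4 = 250 B
Efficiency = app / frame = 188 / 250 = 0.752000 = 75.2000% -> 75.20% (2 dp)

250, 75.20


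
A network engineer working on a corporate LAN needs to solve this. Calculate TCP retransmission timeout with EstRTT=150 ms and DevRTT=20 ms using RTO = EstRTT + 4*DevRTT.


Given: EstRTT = 150 ms, DevRTT = 20 ms
Timeout = EstRTT + 4 * DevRTT
4 * DevRTT = 4 * 20 = 80
Timeout = 150 + 80 = 230 ms

230


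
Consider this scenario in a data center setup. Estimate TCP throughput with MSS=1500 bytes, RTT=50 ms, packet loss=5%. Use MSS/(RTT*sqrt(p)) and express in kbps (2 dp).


Given: MSS = 1500 bytes, RTT = 50 ms, loss = 5%
RTT in seconds = 50 / 1000 = 0.05
Loss rate = 5% = 0.05
sqrt(loss) = sqrt(0.05) = 0.223606797750
Throughput (bytes/s) = 1500 / (0.05 * 0.223606797750) = 134164.0786
Throughput (kbps) = 134164.0786 * 8 / 1000 = 1073.312629 -> 1073.31 kbps (2 dp)

1073.31


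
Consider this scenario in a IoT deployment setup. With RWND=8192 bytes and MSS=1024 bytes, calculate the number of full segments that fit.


Given: RWND = 8192 bytes, MSS = 1024 bytes
Full segments = floor(RWND / MSS)
Full segments = floor(8192 / 1024)
Full segments = floor(8.0) = 8

8


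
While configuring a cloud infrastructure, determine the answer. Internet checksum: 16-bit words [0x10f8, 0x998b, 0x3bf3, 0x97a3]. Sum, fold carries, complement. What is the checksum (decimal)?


Given words: [0x10f8, 0x998b, 0x3bf3, 0x97a3]
Step 1: Sum all words
Raw sum = 4344 + 39307 + 15347 + 38819 = 97817
Step 2: Fold carry: (32281 + 1) = 32282
One's complement = ~32282 & 0xFFFF = 33253

33253


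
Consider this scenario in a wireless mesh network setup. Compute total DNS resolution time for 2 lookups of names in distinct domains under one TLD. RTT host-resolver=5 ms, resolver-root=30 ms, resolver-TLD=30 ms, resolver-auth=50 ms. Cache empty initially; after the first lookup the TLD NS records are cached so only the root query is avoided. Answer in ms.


Lookup 1 (cold cache): local + root + TLD + auth = 5 + 30 + 30 + 50 = 115 ms
Lookups 2..2 (TLD NS cached -> skip root; new domain -> still ask TLD and auth): local + TLD + auth = 5 + 30 + 50 = 85 ms each
Remaining 1 lookups: 1 * 85 = 85 ms
Total = 115 + 85 = 200 ms

200
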